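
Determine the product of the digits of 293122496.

46656

2×9×3×1×2×2×4×9×6 = 46656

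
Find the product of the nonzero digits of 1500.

5

1×5 = 5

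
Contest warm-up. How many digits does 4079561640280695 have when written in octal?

18

4079561640280695 in base 8 is 163745336632101167, which has 18 digits.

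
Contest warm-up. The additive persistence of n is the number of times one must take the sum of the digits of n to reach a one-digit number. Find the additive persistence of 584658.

2

584658 → 36 → 9 (2 steps)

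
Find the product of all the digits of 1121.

1×1×2×1 = 2

2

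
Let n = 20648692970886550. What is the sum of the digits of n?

85

2+0+6+4+8+6+9+2+9+7+0+8+8+6+5+5+0 = 85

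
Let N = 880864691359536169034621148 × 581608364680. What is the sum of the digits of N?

162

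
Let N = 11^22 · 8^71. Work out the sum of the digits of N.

11^22 · 8^71 = 1071588760756166701534725943917054197664215983046403164404735030571667633769047897669632
Sum of its 88 digits: 398.

398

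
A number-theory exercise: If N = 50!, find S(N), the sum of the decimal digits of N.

216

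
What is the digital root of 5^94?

4

The digital root of n equals n mod 9 (or 9 when 9 | n), so we need 5^94 mod 9.
5^94 ≡ 4 (mod 9), so the digital root is 4.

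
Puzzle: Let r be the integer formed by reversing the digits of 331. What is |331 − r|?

Reverse of 331 is 133.
|331 − 133| = 198

198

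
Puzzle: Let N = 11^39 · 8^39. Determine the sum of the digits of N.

11^39 · 8^39 = 6836348814727706172435256284182582457596722356451245137939566998046325604352
Sum of its 76 digits: 352.

352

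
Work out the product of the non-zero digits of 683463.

6×8×3×4×6×3 = 10368

10368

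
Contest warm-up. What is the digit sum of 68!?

68! = 2480035542436830599600990418569171581047399201355367672371710738018221445712183296000000000000000
Sum of its 97 digits: 342.

342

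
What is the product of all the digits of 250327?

2×5×0×3×2×7 = 0

0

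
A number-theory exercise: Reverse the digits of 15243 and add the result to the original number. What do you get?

Reverse of 15243 is 34251.
15243 + 34251 = 49494

49494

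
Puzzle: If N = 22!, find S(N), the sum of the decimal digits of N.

72

22! = 1124000727777607680000
Sum of its 22 digits: 72.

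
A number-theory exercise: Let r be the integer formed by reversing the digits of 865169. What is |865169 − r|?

Reverse of 865169 is 961568.
|865169 − 961568| = 96399

96399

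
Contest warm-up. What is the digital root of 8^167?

8

The digital root of n equals n mod 9 (or 9 when 9 | n), so we need 8^167 mod 9.
8^167 ≡ 8 (mod 9), so the digital root is 8.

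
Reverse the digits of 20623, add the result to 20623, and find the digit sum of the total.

17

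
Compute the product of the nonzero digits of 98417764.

338688

9×8×4×1×7×7×6×4 = 338688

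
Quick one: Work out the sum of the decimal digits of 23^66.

23^66 = 748233549237974650065756844797564034410647793858453279309526582999549343822862485852214289
Sum of its 90 digits: 451.

451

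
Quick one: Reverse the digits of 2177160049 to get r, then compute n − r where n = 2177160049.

-7223457663

Reverse of 2177160049 is 9400617712.
2177160049 − 9400617712 = -7223457663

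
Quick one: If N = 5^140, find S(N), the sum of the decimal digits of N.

5^140 = 71746481373430634031294954664443705921549411424077607513961896135157303433516062796115875244140625
Sum of its 98 digits: 403.

403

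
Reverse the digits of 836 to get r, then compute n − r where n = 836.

198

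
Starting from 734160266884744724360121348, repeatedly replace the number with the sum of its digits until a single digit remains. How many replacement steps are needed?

734160266884744724360121348 → 111 → 3 (2 steps)

2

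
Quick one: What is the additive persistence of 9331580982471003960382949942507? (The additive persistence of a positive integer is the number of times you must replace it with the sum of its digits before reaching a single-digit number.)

9331580982471003960382949942507 → 140 → 5 (2 steps)

2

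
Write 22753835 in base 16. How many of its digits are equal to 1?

1

22753835 in base 16 is 15B322B.
The digit 1 appears 1 time.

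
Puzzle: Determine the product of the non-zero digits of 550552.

1250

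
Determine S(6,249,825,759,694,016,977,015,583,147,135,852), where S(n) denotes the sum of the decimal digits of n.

6+2+4+9+8+2+5+7+5+9+6+9+4+0+1+6+9+7+7+0+1+5+5+8+3+1+4+7+1+3+5+8+5+2 = 164

164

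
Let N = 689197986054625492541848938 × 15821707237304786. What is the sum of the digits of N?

689197986054625492541848938 × 15821707237304786 = 10904288763896351130051705953085224276417268
Sum of its 44 digits: 183.

183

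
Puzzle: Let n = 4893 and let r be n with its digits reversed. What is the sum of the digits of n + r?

Reversal of 4893 is 3984; 4893 + 3984 = 8877.
Digit sum of 8877: 8+8+7+7 = 30.

30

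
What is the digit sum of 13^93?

13^93 = 39512250320847782482430188505249695960763096088389485759674433411807305339789553275948906695914138977853
Sum of its 104 digits: 514.

514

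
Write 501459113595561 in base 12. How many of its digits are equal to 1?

1

501459113595561 in base 12 is 482AA176645889.
The digit 1 appears 1 time.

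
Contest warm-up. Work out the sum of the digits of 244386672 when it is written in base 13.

60

244386672 in base 13 is 3B8286CA.
Digit sum: 3+11+8+2+8+6+12+10 = 60.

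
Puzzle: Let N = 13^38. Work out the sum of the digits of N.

13^38 = 2137210935411428674141543654682486133398329
Sum of its 43 digits: 178.

178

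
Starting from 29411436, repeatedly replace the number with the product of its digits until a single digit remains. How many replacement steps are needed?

29411436 → 5184 → 160 → 0 (3 steps)

3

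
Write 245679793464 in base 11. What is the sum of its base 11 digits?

245679793464 in base 11 is 95212925126.
Digit sum: 9+5+2+1+2+9+2+5+1+2+6 = 44.

44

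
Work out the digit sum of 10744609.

31

1+0+7+4+4+6+0+9 = 31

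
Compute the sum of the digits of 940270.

9+4+0+2+7+0 = 22

22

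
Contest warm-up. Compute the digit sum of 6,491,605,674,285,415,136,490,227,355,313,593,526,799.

182

6+4+9+1+6+0+5+6+7+4+2+8+5+4+1+5+1+3+6+4+9+0+2+2+7+3+5+5+3+1+3+5+9+3+5+2+6+7+9+9 = 182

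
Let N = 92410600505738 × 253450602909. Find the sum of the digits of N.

90

92410600505738 × 253450602909 = 23421522413362036413991842
Sum of its 26 digits: 90.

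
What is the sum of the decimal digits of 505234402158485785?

76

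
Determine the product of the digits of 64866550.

0

6×4×8×6×6×5×5×0 = 0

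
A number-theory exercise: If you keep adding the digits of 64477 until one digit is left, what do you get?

1

6+4+4+7+7 = 28
2+8 = 10
1+0 = 1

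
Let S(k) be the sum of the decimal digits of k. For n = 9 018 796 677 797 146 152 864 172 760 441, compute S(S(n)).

8

First digit sum: 152.
1+5+2 = 8.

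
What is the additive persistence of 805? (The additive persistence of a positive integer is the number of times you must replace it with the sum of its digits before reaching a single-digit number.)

805 → 13 → 4 (2 steps)

2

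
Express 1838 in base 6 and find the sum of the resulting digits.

8

1838 in base 6 is 12302.
Digit sum: 1+2+3+0+2 = 8.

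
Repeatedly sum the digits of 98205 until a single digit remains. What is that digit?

6

9+8+2+0+5 = 24
2+4 = 6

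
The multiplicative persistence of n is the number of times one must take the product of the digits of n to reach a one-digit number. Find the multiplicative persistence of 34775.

34775 → 2940 → 0 (2 steps)

2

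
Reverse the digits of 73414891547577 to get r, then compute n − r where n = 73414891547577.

Reverse of 73414891547577 is 77574519841437.
73414891547577 − 77574519841437 = -4159628293860

-4159628293860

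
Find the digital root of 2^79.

The digital root of n equals n mod 9 (or 9 when 9 | n), so we need 2^79 mod 9.
2^79 ≡ 2 (mod 9), so the digital root is 2.

2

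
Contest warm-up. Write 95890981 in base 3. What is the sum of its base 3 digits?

95890981 in base 3 is 20200102202200211.
Digit sum: 2+0+2+0+0+1+0+2+2+0+2+2+0+0+2+1+1 = 17.

17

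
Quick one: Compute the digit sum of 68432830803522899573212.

100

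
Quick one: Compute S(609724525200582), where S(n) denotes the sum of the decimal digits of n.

57

6+0+9+7+2+4+5+2+5+2+0+0+5+8+2 = 57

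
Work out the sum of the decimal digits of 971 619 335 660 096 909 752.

103

9+7+1+6+1+9+3+3+5+6+6+0+0+9+6+9+0+9+7+5+2 = 103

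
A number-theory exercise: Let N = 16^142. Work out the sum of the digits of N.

790

16^142 = 966134380754314586173837972732996836074731832426608749664308812862879785572390106134048441645480644490615904007875544294341269665260746913935727168366770187174245203705856
Sum of its 171 digits: 790.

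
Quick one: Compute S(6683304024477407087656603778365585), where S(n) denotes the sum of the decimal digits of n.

160

6+6+8+3+3+0+4+0+2+4+4+7+7+4+0+7+0+8+7+6+5+6+6+0+3+7+7+8+3+6+5+5+8+5 = 160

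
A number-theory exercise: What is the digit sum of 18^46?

18^46 = 5527582519632621521435154553222010897486378641900619956224
Sum of its 58 digits: 243.

243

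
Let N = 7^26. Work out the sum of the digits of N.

112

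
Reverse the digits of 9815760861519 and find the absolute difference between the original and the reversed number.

Reverse of 9815760861519 is 9151680675189.
|9815760861519 − 9151680675189| = 664080186330

664080186330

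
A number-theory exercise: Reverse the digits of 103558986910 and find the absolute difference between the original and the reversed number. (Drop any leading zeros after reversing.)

Reverse of 103558986910 is 19689855301.
|103558986910 − 19689855301| = 83869131609

83869131609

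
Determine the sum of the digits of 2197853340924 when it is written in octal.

2197853340924 in base 8 is 37767221102374.
Digit sum: 3+7+7+6+7+2+2+1+1+0+2+3+7+4 = 52.

52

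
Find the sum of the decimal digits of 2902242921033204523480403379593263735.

2+9+0+2+2+4+2+9+2+1+0+3+3+2+0+4+5+2+3+4+8+0+4+0+3+3+7+9+5+9+3+2+6+3+7+3+5 = 136

136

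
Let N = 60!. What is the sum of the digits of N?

60! = 8320987112741390144276341183223364380754172606361245952449277696409600000000000000
Sum of its 82 digits: 288.

288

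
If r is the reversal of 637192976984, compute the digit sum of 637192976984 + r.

52

Reversal of 637192976984 is 489679291736; 637192976984 + 489679291736 = 1126872268720.
Digit sum of 1126872268720: 1+1+2+6+8+7+2+2+6+8+7+2+0 = 52.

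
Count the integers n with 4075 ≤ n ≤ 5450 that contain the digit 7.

The integers in [4075, 5450] that contain the digit 7: 4075, 4076, 4077, 4078, 4079, 4087, …, 5437, 5447.
340 qualify.

340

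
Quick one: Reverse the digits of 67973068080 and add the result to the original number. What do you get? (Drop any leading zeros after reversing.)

Reverse of 67973068080 is 8086037976.
67973068080 + 8086037976 = 76059106056

76059106056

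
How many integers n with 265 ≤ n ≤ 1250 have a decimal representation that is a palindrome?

The integers in [265, 1250] that have a decimal representation that is a palindrome: 272, 282, 292, 303, 313, 323, …, 1111, 1221.
76 qualify.

76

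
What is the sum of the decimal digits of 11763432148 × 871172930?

80

11763432148 × 871172930 = 10247983651229353640
Sum of its 20 digits: 80.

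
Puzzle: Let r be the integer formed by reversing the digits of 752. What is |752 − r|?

495

Reverse of 752 is 257.
|752 − 257| = 495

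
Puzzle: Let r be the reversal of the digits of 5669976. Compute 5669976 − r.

-1129689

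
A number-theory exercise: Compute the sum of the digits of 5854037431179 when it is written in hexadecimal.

84

5854037431179 in base 16 is 552FFD2538B.
Digit sum: 5+5+2+15+15+13+2+5+3+8+11 = 84.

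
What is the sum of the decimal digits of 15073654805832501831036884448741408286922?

173

1+5+0+7+3+6+5+4+8+0+5+8+3+2+5+0+1+8+3+1+0+3+6+8+8+4+4+4+8+7+4+1+4+0+8+2+8+6+9+2+2 = 173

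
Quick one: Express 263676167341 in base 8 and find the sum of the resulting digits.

48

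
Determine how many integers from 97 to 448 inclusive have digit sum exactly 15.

The integers in [97, 448] that have digit sum exactly 15: 159, 168, 177, 186, 195, 249, …, 438, 447.
21 qualify.

21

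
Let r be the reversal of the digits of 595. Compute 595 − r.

Reverse of 595 is 595.
595 − 595 = 0

0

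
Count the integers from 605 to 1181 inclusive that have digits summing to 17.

The integers in [605, 1181] that have digits summing to 17: 629, 638, 647, 656, 665, 674, …, 1169, 1178.
41 qualify.

41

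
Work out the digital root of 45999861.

4+5+9+9+9+8+6+1 = 51
5+1 = 6

6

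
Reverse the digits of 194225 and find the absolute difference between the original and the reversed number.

328266

Reverse of 194225 is 522491.
|194225 − 522491| = 328266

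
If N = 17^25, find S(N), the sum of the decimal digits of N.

152

17^25 = 5770627412348402378939569991057
Sum of its 31 digits: 152.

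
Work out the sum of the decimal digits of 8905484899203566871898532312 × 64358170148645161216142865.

246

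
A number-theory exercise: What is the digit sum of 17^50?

271

17^50 = 33300140732146818380750772381422989832214186835186851059977249
Sum of its 62 digits: 271.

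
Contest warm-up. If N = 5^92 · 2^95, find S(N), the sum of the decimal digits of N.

5^92 · 2^95 = 800000000000000000000000000000000000000000000000000000000000000000000000000000000000000000000
Sum of its 93 digits: 8.

8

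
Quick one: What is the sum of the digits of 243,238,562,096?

50

2+4+3+2+3+8+5+6+2+0+9+6 = 50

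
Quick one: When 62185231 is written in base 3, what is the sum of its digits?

62185231 in base 3 is 11100000100002201.
Digit sum: 1+1+1+0+0+0+0+0+1+0+0+0+0+2+2+0+1 = 9.

9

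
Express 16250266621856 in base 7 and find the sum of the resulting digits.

16250266621856 in base 7 is 3265020520136441.
Digit sum: 3+2+6+5+0+2+0+5+2+0+1+3+6+4+4+1 = 44.

44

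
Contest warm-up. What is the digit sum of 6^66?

225

6^66 = 2280250319867037997421842330085227917956272625811456
Sum of its 52 digits: 225.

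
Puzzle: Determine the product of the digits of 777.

343

7×7×7 = 343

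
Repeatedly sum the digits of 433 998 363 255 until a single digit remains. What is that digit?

4+3+3+9+9+8+3+6+3+2+5+5 = 60
6+0 = 6

6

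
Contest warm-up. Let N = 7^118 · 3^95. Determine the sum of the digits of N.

7^118 · 3^95 = 11170893722584161176773477040021543177659431403266189414437605003837702476033756466902405710478197951114541401407416426975717603442043095065326043
Sum of its 146 digits: 576.

576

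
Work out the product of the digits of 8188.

8×1×8×8 = 512

512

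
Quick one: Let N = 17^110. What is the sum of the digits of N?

17^110 = 2235534371737781676471481106869168774683632990207206165205681049579049219810734727896505785102349994765800270836204275585382317719892449
Sum of its 136 digits: 631.

631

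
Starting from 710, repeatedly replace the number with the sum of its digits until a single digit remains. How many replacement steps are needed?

1

710 → 8 (1 step)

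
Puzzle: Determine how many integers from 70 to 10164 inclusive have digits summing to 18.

The integers in [70, 10164] that have digits summing to 18: 99, 189, 198, 279, 288, 297, …, 10089, 10098.
672 qualify.

672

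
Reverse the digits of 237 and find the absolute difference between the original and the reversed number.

495

Reverse of 237 is 732.
|237 − 732| = 495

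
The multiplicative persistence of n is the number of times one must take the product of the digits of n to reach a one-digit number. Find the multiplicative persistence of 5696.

5696 → 1620 → 0 (2 steps)

2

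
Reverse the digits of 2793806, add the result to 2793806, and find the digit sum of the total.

Reversal of 2793806 is 6083972; 2793806 + 6083972 = 8877778.
Digit sum of 8877778: 8+8+7+7+7+7+8 = 52.

52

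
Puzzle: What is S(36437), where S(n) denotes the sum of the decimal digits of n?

3+6+4+3+7 = 23

23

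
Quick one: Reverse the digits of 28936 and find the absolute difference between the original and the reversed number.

35046

Reverse of 28936 is 63982.
|28936 − 63982| = 35046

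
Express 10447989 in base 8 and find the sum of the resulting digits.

41

10447989 in base 8 is 47666165.
Digit sum: 4+7+6+6+6+1+6+5 = 41.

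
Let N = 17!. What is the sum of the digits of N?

17! = 355687428096000
Sum of its 15 digits: 63.

63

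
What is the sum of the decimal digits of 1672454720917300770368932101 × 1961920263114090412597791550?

1672454720917300770368932101 × 1961920263114090412597791550 = 3281222806108473377812897037364342067738153604501546550
Sum of its 55 digits: 222.

222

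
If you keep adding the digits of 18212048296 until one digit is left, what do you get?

7

1+8+2+1+2+0+4+8+2+9+6 = 43
4+3 = 7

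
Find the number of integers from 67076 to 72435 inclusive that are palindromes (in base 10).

55

The integers in [67076, 72435] that are palindromes (in base 10): 67076, 67176, 67276, 67376, 67476, 67576, …, 72327, 72427.
55 qualify.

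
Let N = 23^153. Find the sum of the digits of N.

953

23^153 = 22098302318208883985467358326077573838511122562029102611522384356960880524344648547183156947171114949648271076671180175486906424392771558737002523481173599915453397492842968929536583367905044278719249619018583
Sum of its 209 digits: 953.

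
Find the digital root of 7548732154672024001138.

8

7+5+4+8+7+3+2+1+5+4+6+7+2+0+2+4+0+0+1+1+3+8 = 80
8+0 = 8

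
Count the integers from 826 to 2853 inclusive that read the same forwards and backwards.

36

The integers in [826, 2853] that read the same forwards and backwards: 828, 838, 848, 858, 868, 878, …, 2662, 2772.
36 qualify.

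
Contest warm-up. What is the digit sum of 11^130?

11^130 = 2404634482291387436999035112467943821264376750252588937017049629550269007496589852703863870743390179184382737155521565532657390324999801
Sum of its 136 digits: 628.

628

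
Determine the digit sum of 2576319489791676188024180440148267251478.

185

2+5+7+6+3+1+9+4+8+9+7+9+1+6+7+6+1+8+8+0+2+4+1+8+0+4+4+0+1+4+8+2+6+7+2+5+1+4+7+8 = 185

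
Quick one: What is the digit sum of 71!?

71! = 850478588567862317521167644239926010288584608120796235886430763388588680378079017697280000000000000000
Sum of its 102 digits: 423.

423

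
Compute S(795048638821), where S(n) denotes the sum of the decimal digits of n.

61

7+9+5+0+4+8+6+3+8+8+2+1 = 61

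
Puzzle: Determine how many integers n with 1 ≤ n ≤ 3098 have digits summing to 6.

68

The integers in [1, 3098] that have digits summing to 6: 6, 15, 24, 33, 42, 51, …, 3021, 3030.
68 qualify.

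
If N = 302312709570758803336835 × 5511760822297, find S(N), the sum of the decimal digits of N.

206

302312709570758803336835 × 5511760822297 = 1666275348694559683786085387069409995
Sum of its 37 digits: 206.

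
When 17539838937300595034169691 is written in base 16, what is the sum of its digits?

136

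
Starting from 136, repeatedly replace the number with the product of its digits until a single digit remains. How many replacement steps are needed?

136 → 18 → 8 (2 steps)

2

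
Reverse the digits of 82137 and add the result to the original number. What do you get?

Reverse of 82137 is 73128.
82137 + 73128 = 155265

155265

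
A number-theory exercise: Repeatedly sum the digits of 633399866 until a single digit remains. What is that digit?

8

6+3+3+3+9+9+8+6+6 = 53
5+3 = 8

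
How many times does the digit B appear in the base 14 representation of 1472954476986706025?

2

1472954476986706025 in base 14 is 967AB731025A117B.
The digit B appears 2 times.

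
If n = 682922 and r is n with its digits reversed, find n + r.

912208

Reverse of 682922 is 229286.
682922 + 229286 = 912208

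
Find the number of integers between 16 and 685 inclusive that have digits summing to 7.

34

The integers in [16, 685] that have digits summing to 7: 16, 25, 34, 43, 52, 61, …, 601, 610.
34 qualify.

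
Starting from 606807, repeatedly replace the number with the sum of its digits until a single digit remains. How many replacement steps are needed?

2

606807 → 27 → 9 (2 steps)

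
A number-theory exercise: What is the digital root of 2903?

5

2+9+0+3 = 14
1+4 = 5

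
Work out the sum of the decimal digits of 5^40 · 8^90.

5^40 · 8^90 = 17254365866976409468586889655692563631127772430425966387906310559498240000000000000000000000000000000000000000
Sum of its 110 digits: 355.

355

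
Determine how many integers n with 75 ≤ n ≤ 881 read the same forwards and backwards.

The integers in [75, 881] that read the same forwards and backwards: 77, 88, 99, 101, 111, 121, …, 868, 878.
81 qualify.

81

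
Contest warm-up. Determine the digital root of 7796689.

7+7+9+6+6+8+9 = 52
5+2 = 7
(Equivalently, 7796689 mod 9 = 7.)

7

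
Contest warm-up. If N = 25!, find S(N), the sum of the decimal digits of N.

25! = 15511210043330985984000000
Sum of its 26 digits: 72.

72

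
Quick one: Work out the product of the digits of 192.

1×9×2 = 18

18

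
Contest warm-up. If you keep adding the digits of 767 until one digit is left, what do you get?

2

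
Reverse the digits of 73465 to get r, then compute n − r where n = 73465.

17028

Reverse of 73465 is 56437.
73465 − 56437 = 17028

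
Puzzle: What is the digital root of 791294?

7+9+1+2+9+4 = 32
3+2 = 5

5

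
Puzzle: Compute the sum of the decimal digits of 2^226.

2^226 = 107839786668602559178668060348078522694548577690162289924414440996864
Sum of its 69 digits: 349.

349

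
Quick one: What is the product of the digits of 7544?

560

7×5×4×4 = 560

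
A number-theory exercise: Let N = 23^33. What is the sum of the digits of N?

23^33 = 865004941741938633917747707002884268046728983
Sum of its 45 digits: 215.

215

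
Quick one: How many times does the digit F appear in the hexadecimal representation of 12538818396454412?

1

12538818396454412 in base 16 is 2C8BFD286C7E0C.
The digit F appears 1 time.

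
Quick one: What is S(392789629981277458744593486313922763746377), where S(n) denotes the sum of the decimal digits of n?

226

3+9+2+7+8+9+6+2+9+9+8+1+2+7+7+4+5+8+7+4+4+5+9+3+4+8+6+3+1+3+9+2+2+7+6+3+7+4+6+3+7+7 = 226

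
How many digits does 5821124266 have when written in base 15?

5821124266 in base 15 is 2410A2861, which has 9 digits.

9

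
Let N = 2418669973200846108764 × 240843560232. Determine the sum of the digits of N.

150

2418669973200846108764 × 240843560232 = 582521087371927805629465257073248
Sum of its 33 digits: 150.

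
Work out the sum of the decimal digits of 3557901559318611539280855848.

3+5+5+7+9+0+1+5+5+9+3+1+8+6+1+1+5+3+9+2+8+0+8+5+5+8+4+8 = 134

134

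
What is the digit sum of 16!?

63

16! = 20922789888000
Sum of its 14 digits: 63.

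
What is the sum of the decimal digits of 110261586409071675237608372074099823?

149

1+1+0+2+6+1+5+8+6+4+0+9+0+7+1+6+7+5+2+3+7+6+0+8+3+7+2+0+7+4+0+9+9+8+2+3 = 149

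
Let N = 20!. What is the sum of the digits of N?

20! = 2432902008176640000
Sum of its 19 digits: 54.

54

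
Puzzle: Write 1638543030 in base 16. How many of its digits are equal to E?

1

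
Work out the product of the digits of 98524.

2880

9×8×5×2×4 = 2880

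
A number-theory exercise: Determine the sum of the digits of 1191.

12

1+1+9+1 = 12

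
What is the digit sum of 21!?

21! = 51090942171709440000
Sum of its 20 digits: 63.

63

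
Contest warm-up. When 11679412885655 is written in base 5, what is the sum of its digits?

39

11679412885655 in base 5 is 3012323414144320110.
Digit sum: 3+0+1+2+3+2+3+4+1+4+1+4+4+3+2+0+1+1+0 = 39.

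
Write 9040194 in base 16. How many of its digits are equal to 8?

1

9040194 in base 16 is 89F142.
The digit 8 appears 1 time.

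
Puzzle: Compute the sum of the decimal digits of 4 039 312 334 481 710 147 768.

86

4+0+3+9+3+1+2+3+3+4+4+8+1+7+1+0+1+4+7+7+6+8 = 86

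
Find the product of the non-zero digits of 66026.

432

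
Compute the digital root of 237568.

4

2+3+7+5+6+8 = 31
3+1 = 4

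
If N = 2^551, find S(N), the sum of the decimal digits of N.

2^551 = 7371020360979572953596786290992712677572111758625860211672277930167234692172165726730716260112614780354430419981960634569864423105321860610471551272329484460252725248
Sum of its 166 digits: 707.

707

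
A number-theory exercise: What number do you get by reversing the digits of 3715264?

Reversing 3715264 gives 4625173.

4625173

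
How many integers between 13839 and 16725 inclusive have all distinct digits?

964

The integers in [13839, 16725] that have all distinct digits: 13840, 13842, 13845, 13846, 13847, 13849, …, 16724, 16725.
964 qualify.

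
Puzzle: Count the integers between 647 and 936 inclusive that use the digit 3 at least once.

The integers in [647, 936] that use the digit 3 at least once: 653, 663, 673, 683, 693, 703, …, 935, 936.
53 qualify.

53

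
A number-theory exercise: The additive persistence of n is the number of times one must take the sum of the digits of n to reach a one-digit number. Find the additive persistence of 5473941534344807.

2

5473941534344807 → 71 → 8 (2 steps)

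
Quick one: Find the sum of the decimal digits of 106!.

639

106! = 114628056373470835453434738414834942870388487424139673389282723476762012382449946252660360871841673476016298287096435143747350528228224302506311680000000000000000000000000
Sum of its 171 digits: 639.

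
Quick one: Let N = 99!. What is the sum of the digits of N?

648

99! = 933262154439441526816992388562667004907159682643816214685929638952175999932299156089414639761565182862536979208272237582511852109168640000000000000000000000
Sum of its 156 digits: 648.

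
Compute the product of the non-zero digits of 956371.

5670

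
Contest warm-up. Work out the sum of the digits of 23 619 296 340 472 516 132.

76

2+3+6+1+9+2+9+6+3+4+0+4+7+2+5+1+6+1+3+2 = 76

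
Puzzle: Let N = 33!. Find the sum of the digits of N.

144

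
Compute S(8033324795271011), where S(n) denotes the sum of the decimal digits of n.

8+0+3+3+3+2+4+7+9+5+2+7+1+0+1+1 = 56

56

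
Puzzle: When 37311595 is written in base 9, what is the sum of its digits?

51

37311595 in base 9 is 77177787.
Digit sum: 7+7+1+7+7+7+8+7 = 51.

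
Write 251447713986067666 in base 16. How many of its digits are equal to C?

1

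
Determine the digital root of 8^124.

1

The digital root of n equals n mod 9 (or 9 when 9 | n), so we need 8^124 mod 9.
8^124 ≡ 1 (mod 9), so the digital root is 1.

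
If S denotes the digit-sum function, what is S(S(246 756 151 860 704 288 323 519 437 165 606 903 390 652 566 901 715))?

11

First digit sum: 218.
2+1+8 = 11.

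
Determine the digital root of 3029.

5

3+0+2+9 = 14
1+4 = 5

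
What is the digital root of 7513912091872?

1

7+5+1+3+9+1+2+0+9+1+8+7+2 = 55
5+5 = 10
1+0 = 1
(Equivalently, 7513912091872 mod 9 = 1.)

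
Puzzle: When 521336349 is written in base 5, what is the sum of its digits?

29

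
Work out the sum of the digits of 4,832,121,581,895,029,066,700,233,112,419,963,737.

148

4+8+3+2+1+2+1+5+8+1+8+9+5+0+2+9+0+6+6+7+0+0+2+3+3+1+1+2+4+1+9+9+6+3+7+3+7 = 148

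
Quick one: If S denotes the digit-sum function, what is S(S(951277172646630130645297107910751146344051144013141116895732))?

7

First digit sum: 223.
2+2+3 = 7.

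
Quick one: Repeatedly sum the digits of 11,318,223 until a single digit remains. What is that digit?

1+1+3+1+8+2+2+3 = 21
2+1 = 3

3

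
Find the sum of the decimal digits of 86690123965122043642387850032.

115

8+6+6+9+0+1+2+3+9+6+5+1+2+2+0+4+3+6+4+2+3+8+7+8+5+0+0+3+2 = 115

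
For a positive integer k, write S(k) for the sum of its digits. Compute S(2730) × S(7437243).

S(2730) = 2+7+3+0 = 12.
S(7437243) = 7+4+3+7+2+4+3 = 30.
12 · 30 = 360.

360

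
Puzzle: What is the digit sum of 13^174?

865

13^174 = 67010568345416126184241812331520780292274407421898662944354630455648085753696371534793402518598280661498024203257176314606485167780665531769259533556129080930856621960496256026155090477886284889
Sum of its 194 digits: 865.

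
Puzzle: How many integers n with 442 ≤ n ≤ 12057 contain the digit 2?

3869

The integers in [442, 12057] that contain the digit 2: 442, 452, 462, 472, 482, 492, …, 12056, 12057.
3869 qualify.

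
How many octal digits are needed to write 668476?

7

668476 in base 8 is 2431474, which has 7 digits.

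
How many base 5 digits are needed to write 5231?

5231 in base 5 is 131411, which has 6 digits.

6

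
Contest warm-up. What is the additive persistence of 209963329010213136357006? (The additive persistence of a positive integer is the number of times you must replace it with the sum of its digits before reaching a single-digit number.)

209963329010213136357006 → 81 → 9 (2 steps)

2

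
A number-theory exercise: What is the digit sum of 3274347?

3+2+7+4+3+4+7 = 30

30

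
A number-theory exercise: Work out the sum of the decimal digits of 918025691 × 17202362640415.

918025691 × 17202362640415 = 15792210849799564901765
Sum of its 23 digits: 116.

116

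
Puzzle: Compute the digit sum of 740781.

27

7+4+0+7+8+1 = 27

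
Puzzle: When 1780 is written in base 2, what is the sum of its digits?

7

1780 in base 2 is 11011110100.
Digit sum: 1+1+0+1+1+1+1+0+1+0+0 = 7.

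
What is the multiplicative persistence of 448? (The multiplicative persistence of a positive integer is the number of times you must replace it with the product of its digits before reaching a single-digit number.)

448 → 128 → 16 → 6 (3 steps)

3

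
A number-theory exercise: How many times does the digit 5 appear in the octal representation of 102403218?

1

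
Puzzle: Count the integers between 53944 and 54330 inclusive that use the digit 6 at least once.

The integers in [53944, 54330] that use the digit 6 at least once: 53946, 53956, 53960, 53961, 53962, 53963, …, 54316, 54326.
75 qualify.

75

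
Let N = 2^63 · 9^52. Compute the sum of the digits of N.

324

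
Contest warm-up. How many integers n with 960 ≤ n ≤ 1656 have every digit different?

336

The integers in [960, 1656] that have every digit different: 960, 961, 962, 963, 964, 965, …, 1653, 1654.
336 qualify.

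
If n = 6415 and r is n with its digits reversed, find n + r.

11561

Reverse of 6415 is 5146.
6415 + 5146 = 11561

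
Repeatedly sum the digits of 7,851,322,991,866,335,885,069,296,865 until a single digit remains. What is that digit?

6

7+8+5+1+3+2+2+9+9+1+8+6+6+3+3+5+8+8+5+0+6+9+2+9+6+8+6+5 = 150
1+5+0 = 6
(Equivalently, 7,851,322,991,866,335,885,069,296,865 mod 9 = 6.)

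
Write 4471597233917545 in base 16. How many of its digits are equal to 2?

1

4471597233917545 in base 16 is FE2E4DCB4CE69.
The digit 2 appears 1 time.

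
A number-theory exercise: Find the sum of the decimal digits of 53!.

279

53! = 4274883284060025564298013753389399649690343788366813724672000000000000
Sum of its 70 digits: 279.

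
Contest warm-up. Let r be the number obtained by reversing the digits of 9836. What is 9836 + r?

16225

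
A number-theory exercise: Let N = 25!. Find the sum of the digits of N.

25! = 15511210043330985984000000
Sum of its 26 digits: 72.

72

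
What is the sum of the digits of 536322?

5+3+6+3+2+2 = 21

21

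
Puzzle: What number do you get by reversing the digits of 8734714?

4174378

Reversing 8734714 gives 4174378.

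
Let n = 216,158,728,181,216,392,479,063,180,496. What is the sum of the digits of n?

130

2+1+6+1+5+8+7+2+8+1+8+1+2+1+6+3+9+2+4+7+9+0+6+3+1+8+0+4+9+6 = 130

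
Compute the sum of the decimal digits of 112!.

765

112! = 197450685722107402353682037275992488341277868034975337796656295094902858969771811440894224355027779366597957338237853638272334919686385621811850780464277094400000000000000000000000000
Sum of its 183 digits: 765.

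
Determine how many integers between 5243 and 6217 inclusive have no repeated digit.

493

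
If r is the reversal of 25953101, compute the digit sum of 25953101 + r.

Reversal of 25953101 is 10135952; 25953101 + 10135952 = 36089053.
Digit sum of 36089053: 3+6+0+8+9+0+5+3 = 34.

34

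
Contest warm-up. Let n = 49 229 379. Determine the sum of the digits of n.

45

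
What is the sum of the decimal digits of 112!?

112! = 197450685722107402353682037275992488341277868034975337796656295094902858969771811440894224355027779366597957338237853638272334919686385621811850780464277094400000000000000000000000000
Sum of its 183 digits: 765.

765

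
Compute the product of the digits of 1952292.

1×9×5×2×2×9×2 = 3240

3240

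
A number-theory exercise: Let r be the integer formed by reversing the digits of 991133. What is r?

Reversing 991133 gives 331199.

331199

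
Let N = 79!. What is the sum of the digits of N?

79! = 894618213078297528685144171539831652069808216779571907213868063227837990693501860533361810841010176000000000000000000
Sum of its 117 digits: 441.

441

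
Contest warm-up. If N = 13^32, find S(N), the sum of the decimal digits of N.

13^32 = 442779263776840698304313192148785281
Sum of its 36 digits: 169.

169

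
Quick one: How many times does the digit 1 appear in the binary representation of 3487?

9

3487 in base 2 is 110110011111.
The digit 1 appears 9 times.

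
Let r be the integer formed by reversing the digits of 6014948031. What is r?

1308494106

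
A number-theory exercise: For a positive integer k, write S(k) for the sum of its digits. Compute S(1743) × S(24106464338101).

S(1743) = 1+7+4+3 = 15.
S(24106464338101) = 2+4+1+0+6+4+6+4+3+3+8+1+0+1 = 43.
15 · 43 = 645.

645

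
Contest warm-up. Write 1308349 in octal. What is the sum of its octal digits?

1308349 in base 8 is 4773275.
Digit sum: 4+7+7+3+2+7+5 = 35.

35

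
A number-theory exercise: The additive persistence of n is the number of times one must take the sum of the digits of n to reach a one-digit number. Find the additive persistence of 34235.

2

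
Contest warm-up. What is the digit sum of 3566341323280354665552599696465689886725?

3+5+6+6+3+4+1+3+2+3+2+8+0+3+5+4+6+6+5+5+5+2+5+9+9+6+9+6+4+6+5+6+8+9+8+8+6+7+2+5 = 205

205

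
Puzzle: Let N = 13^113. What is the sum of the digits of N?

556

13^113 = 750928886011734350955184883027331509236901339800539290415466174374403283956844739063490686371652533197008338068596042167874253
Sum of its 126 digits: 556.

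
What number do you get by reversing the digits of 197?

791

Reversing 197 gives 791.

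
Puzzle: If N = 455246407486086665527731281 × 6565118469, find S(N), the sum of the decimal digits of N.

455246407486086665527731281 × 6565118469 = 2988746597732807428390734264562128789
Sum of its 37 digits: 192.

192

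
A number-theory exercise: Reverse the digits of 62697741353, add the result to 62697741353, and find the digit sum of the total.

Reversal of 62697741353 is 35314779626; 62697741353 + 35314779626 = 98012520979.
Digit sum of 98012520979: 9+8+0+1+2+5+2+0+9+7+9 = 52.

52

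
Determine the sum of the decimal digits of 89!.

89! = 16507955160908461081216919262453619309839666236496541854913520707833171034378509739399912570787600662729080382999756800000000000000000000
Sum of its 137 digits: 549.

549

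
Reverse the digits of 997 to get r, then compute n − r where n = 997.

Reverse of 997 is 799.
997 − 799 = 198

198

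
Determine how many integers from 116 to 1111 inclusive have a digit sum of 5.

19

The integers in [116, 1111] that have a digit sum of 5: 122, 131, 140, 203, 212, 221, …, 1040, 1103.
19 qualify.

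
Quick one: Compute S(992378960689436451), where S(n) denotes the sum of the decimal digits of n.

99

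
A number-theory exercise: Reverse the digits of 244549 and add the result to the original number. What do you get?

Reverse of 244549 is 945442.
244549 + 945442 = 1189991

1189991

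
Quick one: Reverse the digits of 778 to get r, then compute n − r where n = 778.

-99

Reverse of 778 is 877.
778 − 877 = -99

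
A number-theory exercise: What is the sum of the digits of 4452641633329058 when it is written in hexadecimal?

128

4452641633329058 in base 16 is FD1A76ADDDFA2.
Digit sum: 15+13+1+10+7+6+10+13+13+13+15+10+2 = 128.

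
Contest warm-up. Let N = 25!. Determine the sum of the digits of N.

25! = 15511210043330985984000000
Sum of its 26 digits: 72.

72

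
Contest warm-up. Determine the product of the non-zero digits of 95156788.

604800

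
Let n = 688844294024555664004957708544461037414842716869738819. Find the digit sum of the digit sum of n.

8

First digit sum: 260.
2+6+0 = 8.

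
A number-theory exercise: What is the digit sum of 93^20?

93^20 = 2342388736625917052139104541473924426001
Sum of its 40 digits: 153.

153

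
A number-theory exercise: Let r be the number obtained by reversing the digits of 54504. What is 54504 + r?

95049

Reverse of 54504 is 40545.
54504 + 40545 = 95049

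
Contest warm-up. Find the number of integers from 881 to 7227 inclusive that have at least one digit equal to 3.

2417

The integers in [881, 7227] that have at least one digit equal to 3: 883, 893, 903, 913, 923, 930, …, 7213, 7223.
2417 qualify.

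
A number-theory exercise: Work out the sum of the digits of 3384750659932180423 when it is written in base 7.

3384750659932180423 in base 7 is 6026362042200544041103.
Digit sum: 6+0+2+6+3+6+2+0+4+2+2+0+0+5+4+4+0+4+1+1+0+3 = 55.

55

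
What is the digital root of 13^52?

4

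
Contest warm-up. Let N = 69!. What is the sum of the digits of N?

69! = 171122452428141311372468338881272839092270544893520369393648040923257279754140647424000000000000000
Sum of its 99 digits: 351.

351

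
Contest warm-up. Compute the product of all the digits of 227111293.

2×2×7×1×1×1×2×9×3 = 1512

1512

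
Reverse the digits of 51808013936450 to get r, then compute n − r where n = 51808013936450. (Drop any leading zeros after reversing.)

46344082855635

Reverse of 51808013936450 is 5463931080815.
51808013936450 − 5463931080815 = 46344082855635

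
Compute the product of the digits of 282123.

2×8×2×1×2×3 = 192

192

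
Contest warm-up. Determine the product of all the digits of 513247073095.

0

5×1×3×2×4×7×0×7×3×0×9×5 = 0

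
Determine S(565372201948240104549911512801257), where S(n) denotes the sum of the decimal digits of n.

123

5+6+5+3+7+2+2+0+1+9+4+8+2+4+0+1+0+4+5+4+9+9+1+1+5+1+2+8+0+1+2+5+7 = 123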